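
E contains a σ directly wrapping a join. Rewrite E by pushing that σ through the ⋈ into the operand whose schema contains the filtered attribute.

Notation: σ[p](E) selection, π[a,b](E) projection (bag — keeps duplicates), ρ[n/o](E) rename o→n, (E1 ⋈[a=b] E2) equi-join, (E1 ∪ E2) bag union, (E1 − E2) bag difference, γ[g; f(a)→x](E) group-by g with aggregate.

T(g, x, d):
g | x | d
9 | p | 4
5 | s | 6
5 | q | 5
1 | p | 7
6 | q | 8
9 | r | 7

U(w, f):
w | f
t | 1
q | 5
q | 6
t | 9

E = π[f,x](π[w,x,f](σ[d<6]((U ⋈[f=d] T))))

σ filters on d, owned by the right side.
E' = π[f,x](π[w,x,f]((U ⋈[f=d] σ[d<6](T))))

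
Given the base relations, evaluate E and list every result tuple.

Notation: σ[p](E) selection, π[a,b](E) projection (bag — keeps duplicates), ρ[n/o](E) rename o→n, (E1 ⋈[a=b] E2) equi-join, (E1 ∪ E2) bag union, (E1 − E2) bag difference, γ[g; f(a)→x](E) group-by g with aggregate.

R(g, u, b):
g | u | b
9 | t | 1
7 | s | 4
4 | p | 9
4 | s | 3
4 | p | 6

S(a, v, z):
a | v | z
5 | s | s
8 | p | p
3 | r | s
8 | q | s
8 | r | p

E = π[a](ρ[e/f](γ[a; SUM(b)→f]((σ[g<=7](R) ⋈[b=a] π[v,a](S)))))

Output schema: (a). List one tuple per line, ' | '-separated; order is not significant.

Row counts bottom-up:
  R → 5
  σ[g<=7](R) → 4
  S → 5
  π[v,a](S) → 5
  (σ[g<=7](R) ⋈[b=a] π[v,a](S)) → 1
  γ[a; SUM(b)→f]((σ[g<=7](R) ⋈[b=a] π[v,a](S))) → 1
  ρ[e/f](γ[a; SUM(b)→f]((σ[g<=7](R) ⋈[b=a] π[v,a](S)))) → 1
  π[a](ρ[e/f](γ[a; SUM(b)→f]((σ[g<=7](R) ⋈[b=a] π[v,a](S))))) → 1

== RESULT ==
a
3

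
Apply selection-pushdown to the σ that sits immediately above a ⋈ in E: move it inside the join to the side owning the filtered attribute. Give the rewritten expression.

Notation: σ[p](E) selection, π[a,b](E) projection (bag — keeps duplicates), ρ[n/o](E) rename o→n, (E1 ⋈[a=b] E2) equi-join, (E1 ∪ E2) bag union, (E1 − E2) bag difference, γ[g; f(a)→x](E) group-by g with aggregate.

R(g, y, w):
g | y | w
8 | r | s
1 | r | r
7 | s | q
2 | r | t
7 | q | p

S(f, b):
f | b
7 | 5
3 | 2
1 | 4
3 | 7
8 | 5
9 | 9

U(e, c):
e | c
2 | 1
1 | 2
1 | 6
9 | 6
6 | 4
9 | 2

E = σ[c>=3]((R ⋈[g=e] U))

σ filters on c, owned by the right side.
E' = (R ⋈[g=e] σ[c>=3](U))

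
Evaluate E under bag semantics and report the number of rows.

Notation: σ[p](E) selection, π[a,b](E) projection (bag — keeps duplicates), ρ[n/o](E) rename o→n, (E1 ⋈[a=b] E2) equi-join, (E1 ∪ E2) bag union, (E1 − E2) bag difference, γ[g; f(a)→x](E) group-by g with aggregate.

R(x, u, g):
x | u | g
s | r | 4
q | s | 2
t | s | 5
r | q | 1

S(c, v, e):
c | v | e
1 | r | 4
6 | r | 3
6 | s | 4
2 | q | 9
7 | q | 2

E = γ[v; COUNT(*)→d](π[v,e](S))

Subexpression sizes:
  S → 5
  π[v,e](S) → 5
  γ[v; COUNT(*)→d](π[v,e](S)) → 3

|E| = 3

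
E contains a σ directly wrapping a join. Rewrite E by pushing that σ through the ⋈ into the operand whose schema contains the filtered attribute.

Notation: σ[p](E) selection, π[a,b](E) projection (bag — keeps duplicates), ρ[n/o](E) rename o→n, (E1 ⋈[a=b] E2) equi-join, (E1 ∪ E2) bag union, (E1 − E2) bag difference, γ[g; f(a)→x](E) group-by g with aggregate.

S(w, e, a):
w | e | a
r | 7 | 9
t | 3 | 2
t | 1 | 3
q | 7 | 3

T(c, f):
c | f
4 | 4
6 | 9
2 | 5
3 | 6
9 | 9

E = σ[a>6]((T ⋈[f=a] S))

σ filters on a, owned by the right side.
E' = (T ⋈[f=a] σ[a>6](S))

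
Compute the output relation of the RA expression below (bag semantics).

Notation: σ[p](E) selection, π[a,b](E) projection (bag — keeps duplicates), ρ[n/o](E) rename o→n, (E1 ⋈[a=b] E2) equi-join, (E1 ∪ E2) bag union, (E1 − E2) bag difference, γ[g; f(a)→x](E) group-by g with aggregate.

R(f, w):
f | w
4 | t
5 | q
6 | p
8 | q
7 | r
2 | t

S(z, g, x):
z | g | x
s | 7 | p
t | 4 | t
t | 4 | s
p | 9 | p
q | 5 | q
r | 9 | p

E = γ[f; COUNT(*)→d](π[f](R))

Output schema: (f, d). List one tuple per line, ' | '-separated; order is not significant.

Row counts bottom-up:
  R → 6
  π[f](R) → 6
  γ[f; COUNT(*)→d](π[f](R)) → 6

== RESULT ==
f | d
2 | 1
4 | 1
5 | 1
6 | 1
7 | 1
8 | 1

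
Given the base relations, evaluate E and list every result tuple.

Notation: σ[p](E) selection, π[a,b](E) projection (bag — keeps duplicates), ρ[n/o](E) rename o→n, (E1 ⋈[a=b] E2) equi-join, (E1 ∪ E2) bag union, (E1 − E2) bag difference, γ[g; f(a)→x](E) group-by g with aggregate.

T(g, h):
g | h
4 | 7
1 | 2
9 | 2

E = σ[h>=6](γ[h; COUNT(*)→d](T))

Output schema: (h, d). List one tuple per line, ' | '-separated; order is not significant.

Per-node cardinality:
  T → 3
  γ[h; COUNT(*)→d](T) → 2
  σ[h>=6](γ[h; COUNT(*)→d](T)) → 1

== RESULT ==
h | d
7 | 1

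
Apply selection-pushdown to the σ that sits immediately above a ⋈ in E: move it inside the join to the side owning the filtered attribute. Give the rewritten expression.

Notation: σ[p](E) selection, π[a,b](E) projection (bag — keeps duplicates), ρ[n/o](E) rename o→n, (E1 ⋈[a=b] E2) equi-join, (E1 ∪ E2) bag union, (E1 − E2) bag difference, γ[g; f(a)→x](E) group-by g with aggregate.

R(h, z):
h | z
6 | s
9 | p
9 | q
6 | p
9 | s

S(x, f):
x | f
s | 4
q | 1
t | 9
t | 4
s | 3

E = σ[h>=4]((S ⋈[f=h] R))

σ filters on h, owned by the right side.
E' = (S ⋈[f=h] σ[h>=4](R))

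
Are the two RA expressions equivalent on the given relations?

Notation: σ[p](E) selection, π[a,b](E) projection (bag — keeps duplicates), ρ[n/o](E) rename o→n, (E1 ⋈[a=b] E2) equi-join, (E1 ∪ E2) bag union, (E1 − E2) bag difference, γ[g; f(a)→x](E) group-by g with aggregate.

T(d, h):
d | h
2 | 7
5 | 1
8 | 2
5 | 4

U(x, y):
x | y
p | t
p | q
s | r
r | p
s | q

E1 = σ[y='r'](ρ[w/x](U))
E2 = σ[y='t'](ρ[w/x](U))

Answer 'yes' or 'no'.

E1 stepwise |·|:
  U → 5
  ρ[w/x](U) → 5
  σ[y='r'](ρ[w/x](U)) → 1
E2 stepwise |·|:
  U → 5
  ρ[w/x](U) → 5
  σ[y='t'](ρ[w/x](U)) → 1

E1 result:
w | y
s | r
E2 result:
w | y
p | t
Witness: ('s', 'r') appears 1× in E1 but 0× in E2.

no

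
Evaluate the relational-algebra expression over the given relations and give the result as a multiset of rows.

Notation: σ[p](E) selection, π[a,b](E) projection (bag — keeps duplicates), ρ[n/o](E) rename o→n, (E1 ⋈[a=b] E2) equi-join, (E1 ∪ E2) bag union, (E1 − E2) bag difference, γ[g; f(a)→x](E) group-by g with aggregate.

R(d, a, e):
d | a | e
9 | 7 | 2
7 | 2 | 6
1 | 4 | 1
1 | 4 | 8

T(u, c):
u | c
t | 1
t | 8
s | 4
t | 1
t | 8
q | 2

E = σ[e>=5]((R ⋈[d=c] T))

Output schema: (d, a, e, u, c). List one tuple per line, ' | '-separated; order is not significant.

Stepwise |·|:
  R → 4
  T → 6
  (R ⋈[d=c] T) → 4
  σ[e>=5]((R ⋈[d=c] T)) → 2

== RESULT ==
d | a | e | u | c
1 | 4 | 8 | t | 1
1 | 4 | 8 | t | 1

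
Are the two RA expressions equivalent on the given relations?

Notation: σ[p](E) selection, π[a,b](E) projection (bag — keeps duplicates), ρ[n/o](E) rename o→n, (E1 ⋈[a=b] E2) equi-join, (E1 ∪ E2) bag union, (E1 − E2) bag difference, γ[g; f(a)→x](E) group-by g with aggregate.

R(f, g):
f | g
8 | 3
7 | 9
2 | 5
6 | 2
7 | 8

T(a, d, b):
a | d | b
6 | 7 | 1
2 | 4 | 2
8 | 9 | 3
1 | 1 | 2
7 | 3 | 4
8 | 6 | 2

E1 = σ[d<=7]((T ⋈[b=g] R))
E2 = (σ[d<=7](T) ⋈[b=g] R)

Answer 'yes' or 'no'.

E1 per-node cardinality:
  T → 6
  R → 5
  (T ⋈[b=g] R) → 4
  σ[d<=7]((T ⋈[b=g] R)) → 3
E2 per-node cardinality:
  T → 6
  σ[d<=7](T) → 5
  R → 5
  (σ[d<=7](T) ⋈[b=g] R) → 3

E1 and E2 produce the same multiset:
a | d | b | f | g
1 | 1 | 2 | 6 | 2
2 | 4 | 2 | 6 | 2
8 | 6 | 2 | 6 | 2

yes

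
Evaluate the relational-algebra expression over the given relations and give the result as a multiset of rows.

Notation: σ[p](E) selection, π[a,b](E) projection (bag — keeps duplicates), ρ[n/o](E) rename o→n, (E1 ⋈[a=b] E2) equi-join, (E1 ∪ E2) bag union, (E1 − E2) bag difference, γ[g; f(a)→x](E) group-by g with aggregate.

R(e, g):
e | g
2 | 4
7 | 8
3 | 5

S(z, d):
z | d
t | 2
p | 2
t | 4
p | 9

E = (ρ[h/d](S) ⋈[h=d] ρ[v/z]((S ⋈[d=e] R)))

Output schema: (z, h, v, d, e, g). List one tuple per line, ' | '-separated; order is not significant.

Subexpression sizes:
  S → 4
  ρ[h/d](S) → 4
  S → 4
  R → 3
  (S ⋈[d=e] R) → 2
  ρ[v/z]((S ⋈[d=e] R)) → 2
  (ρ[h/d](S) ⋈[h=d] ρ[v/z]((S ⋈[d=e] R))) → 4

== RESULT ==
z | h | v | d | e | g
p | 2 | p | 2 | 2 | 4
p | 2 | t | 2 | 2 | 4
t | 2 | p | 2 | 2 | 4
t | 2 | t | 2 | 2 | 4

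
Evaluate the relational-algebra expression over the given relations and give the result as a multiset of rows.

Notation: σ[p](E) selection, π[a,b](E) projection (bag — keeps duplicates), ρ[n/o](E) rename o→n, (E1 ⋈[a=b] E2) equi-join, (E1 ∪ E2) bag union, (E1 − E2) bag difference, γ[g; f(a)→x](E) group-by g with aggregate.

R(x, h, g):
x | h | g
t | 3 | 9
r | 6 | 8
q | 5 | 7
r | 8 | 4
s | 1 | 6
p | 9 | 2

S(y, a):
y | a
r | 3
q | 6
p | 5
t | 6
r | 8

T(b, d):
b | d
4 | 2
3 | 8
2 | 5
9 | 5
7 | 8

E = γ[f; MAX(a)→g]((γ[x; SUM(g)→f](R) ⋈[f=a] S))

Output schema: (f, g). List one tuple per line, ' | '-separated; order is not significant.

Row counts bottom-up:
  R → 6
  γ[x; SUM(g)→f](R) → 5
  S → 5
  (γ[x; SUM(g)→f](R) ⋈[f=a] S) → 2
  γ[f; MAX(a)→g]((γ[x; SUM(g)→f](R) ⋈[f=a] S)) → 1

== RESULT ==
f | g
6 | 6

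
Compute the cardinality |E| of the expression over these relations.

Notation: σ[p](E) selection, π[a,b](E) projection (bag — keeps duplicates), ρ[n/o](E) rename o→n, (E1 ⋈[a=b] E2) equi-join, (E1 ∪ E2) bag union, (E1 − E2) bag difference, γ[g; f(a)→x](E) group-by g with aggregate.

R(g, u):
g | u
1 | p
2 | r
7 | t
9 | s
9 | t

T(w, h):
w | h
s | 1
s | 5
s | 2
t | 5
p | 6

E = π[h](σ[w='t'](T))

Per-node cardinality:
  T → 5
  σ[w='t'](T) → 1
  π[h](σ[w='t'](T)) → 1

|E| = 1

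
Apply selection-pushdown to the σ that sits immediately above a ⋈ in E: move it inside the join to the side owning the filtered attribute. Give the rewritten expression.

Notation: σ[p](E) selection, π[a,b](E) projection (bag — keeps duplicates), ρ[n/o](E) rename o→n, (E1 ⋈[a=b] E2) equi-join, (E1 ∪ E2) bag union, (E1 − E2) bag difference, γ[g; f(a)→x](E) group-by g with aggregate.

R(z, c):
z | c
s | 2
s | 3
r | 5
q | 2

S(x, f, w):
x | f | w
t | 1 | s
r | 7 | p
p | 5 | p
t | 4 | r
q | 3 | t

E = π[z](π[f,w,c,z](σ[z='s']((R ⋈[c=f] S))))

σ filters on z, owned by the left side.
E' = π[z](π[f,w,c,z]((σ[z='s'](R) ⋈[c=f] S)))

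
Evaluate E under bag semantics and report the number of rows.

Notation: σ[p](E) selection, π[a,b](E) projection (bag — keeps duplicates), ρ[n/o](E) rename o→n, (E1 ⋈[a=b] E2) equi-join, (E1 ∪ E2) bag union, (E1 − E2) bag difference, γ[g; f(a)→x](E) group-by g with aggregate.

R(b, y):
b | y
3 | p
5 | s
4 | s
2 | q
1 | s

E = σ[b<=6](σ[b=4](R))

Stepwise |·|:
  R → 5
  σ[b=4](R) → 1
  σ[b<=6](σ[b=4](R)) → 1

|E| = 1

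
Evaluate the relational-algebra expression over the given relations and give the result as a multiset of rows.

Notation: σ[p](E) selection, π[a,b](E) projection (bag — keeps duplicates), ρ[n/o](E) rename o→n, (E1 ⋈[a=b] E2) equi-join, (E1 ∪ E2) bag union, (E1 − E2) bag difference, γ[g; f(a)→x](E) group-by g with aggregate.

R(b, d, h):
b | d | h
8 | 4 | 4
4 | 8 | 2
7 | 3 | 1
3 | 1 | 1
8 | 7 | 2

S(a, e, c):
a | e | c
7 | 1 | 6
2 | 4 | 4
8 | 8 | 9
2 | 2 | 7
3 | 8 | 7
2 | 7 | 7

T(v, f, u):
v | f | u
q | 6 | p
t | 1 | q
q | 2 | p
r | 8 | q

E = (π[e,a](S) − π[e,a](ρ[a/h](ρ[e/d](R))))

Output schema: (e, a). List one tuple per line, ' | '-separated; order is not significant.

Stepwise |·|:
  S → 6
  π[e,a](S) → 6
  R → 5
  ρ[e/d](R) → 5
  ρ[a/h](ρ[e/d](R)) → 5
  π[e,a](ρ[a/h](ρ[e/d](R))) → 5
  (π[e,a](S) − π[e,a](ρ[a/h](ρ[e/d](R)))) → 5

== RESULT ==
e | a
1 | 7
2 | 2
4 | 2
8 | 3
8 | 8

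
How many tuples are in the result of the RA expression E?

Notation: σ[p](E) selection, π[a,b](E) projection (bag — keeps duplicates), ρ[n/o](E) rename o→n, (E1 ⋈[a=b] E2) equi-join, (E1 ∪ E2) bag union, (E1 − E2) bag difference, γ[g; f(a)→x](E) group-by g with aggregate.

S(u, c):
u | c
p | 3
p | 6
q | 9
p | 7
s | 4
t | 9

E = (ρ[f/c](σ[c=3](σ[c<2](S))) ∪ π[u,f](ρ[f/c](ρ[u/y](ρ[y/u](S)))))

Stepwise |·|:
  S → 6
  σ[c<2](S) → 0
  σ[c=3](σ[c<2](S)) → 0
  ρ[f/c](σ[c=3](σ[c<2](S))) → 0
  S → 6
  ρ[y/u](S) → 6
  ρ[u/y](ρ[y/u](S)) → 6
  ρ[f/c](ρ[u/y](ρ[y/u](S))) → 6
  π[u,f](ρ[f/c](ρ[u/y](ρ[y/u](S)))) → 6
  (ρ[f/c](σ[c=3](σ[c<2](S))) ∪ π[u,f](ρ[f/c](ρ[u/y](ρ[y/u](S))))) → 6

|E| = 6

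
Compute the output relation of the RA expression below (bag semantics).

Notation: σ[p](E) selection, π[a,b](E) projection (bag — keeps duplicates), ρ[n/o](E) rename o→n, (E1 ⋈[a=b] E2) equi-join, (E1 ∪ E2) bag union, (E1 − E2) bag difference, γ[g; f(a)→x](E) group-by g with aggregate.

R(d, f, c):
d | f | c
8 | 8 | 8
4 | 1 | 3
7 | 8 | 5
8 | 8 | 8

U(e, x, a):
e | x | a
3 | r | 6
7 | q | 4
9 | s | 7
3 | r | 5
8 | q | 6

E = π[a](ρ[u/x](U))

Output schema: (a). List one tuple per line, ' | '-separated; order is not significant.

Row counts bottom-up:
  U → 5
  ρ[u/x](U) → 5
  π[a](ρ[u/x](U)) → 5

== RESULT ==
a
4
5
6
6
7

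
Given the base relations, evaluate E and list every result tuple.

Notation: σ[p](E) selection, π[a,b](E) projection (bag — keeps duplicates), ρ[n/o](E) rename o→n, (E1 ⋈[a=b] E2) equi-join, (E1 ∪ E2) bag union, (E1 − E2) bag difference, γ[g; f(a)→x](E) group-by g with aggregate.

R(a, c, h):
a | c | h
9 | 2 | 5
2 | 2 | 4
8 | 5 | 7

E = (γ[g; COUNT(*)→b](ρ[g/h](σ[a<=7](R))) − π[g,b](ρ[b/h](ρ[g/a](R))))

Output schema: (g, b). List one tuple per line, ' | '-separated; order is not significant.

Subexpression sizes:
  R → 3
  σ[a<=7](R) → 1
  ρ[g/h](σ[a<=7](R)) → 1
  γ[g; COUNT(*)→b](ρ[g/h](σ[a<=7](R))) → 1
  R → 3
  ρ[g/a](R) → 3
  ρ[b/h](ρ[g/a](R)) → 3
  π[g,b](ρ[b/h](ρ[g/a](R))) → 3
  (γ[g; COUNT(*)→b](ρ[g/h](σ[a<=7](R))) − π[g,b](ρ[b/h](ρ[g/a](R)))) → 1

== RESULT ==
g | b
4 | 1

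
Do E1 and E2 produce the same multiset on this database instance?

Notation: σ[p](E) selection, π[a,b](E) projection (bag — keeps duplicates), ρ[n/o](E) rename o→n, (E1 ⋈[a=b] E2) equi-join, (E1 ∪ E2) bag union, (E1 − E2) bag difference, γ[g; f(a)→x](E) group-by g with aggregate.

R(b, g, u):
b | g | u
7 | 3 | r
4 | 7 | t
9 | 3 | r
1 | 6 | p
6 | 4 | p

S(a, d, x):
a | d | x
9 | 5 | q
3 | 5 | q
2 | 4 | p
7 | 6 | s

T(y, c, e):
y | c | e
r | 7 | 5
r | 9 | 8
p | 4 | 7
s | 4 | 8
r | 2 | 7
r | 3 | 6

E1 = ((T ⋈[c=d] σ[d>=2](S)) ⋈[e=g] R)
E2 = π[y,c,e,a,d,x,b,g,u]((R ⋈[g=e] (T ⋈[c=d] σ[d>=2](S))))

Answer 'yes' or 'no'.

E1 stepwise |·|:
  T → 6
  S → 4
  σ[d>=2](S) → 4
  (T ⋈[c=d] σ[d>=2](S)) → 2
  R → 5
  ((T ⋈[c=d] σ[d>=2](S)) ⋈[e=g] R) → 1
E2 stepwise |·|:
  R → 5
  T → 6
  S → 4
  σ[d>=2](S) → 4
  (T ⋈[c=d] σ[d>=2](S)) → 2
  (R ⋈[g=e] (T ⋈[c=d] σ[d>=2](S))) → 1
  π[y,c,e,a,d,x,b,g,u]((R ⋈[g=e] (T ⋈[c=d] σ[d>=2](S)))) → 1

E1 and E2 produce the same multiset:
y | c | e | a | d | x | b | g | u
p | 4 | 7 | 2 | 4 | p | 4 | 7 | t

yes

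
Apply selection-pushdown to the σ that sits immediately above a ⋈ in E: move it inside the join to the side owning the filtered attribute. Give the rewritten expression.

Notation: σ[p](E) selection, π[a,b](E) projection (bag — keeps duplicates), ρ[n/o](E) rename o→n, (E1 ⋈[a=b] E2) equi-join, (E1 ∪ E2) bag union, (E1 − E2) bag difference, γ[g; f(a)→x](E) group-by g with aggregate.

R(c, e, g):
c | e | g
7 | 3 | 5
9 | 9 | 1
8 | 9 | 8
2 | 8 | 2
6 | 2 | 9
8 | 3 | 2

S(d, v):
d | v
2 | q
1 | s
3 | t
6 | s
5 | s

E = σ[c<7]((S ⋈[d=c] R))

σ filters on c, owned by the right side.
E' = (S ⋈[d=c] σ[c<7](R))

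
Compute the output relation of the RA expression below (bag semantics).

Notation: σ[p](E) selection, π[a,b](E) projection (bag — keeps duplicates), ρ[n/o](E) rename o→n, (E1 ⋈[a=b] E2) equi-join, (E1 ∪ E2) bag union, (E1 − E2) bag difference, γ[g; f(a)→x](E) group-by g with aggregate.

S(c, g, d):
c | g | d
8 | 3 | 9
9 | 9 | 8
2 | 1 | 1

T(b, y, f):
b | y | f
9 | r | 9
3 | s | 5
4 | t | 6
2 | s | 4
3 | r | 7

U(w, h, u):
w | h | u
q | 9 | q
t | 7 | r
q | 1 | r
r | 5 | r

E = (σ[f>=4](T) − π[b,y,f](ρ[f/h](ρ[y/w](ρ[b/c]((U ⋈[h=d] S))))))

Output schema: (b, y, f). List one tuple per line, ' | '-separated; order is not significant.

Row counts bottom-up:
  T → 5
  σ[f>=4](T) → 5
  U → 4
  S → 3
  (U ⋈[h=d] S) → 2
  ρ[b/c]((U ⋈[h=d] S)) → 2
  ρ[y/w](ρ[b/c]((U ⋈[h=d] S))) → 2
  ρ[f/h](ρ[y/w](ρ[b/c]((U ⋈[h=d] S)))) → 2
  π[b,y,f](ρ[f/h](ρ[y/w](ρ[b/c]((U ⋈[h=d] S))))) → 2
  (σ[f>=4](T) − π[b,y,f](ρ[f/h](ρ[y/w](ρ[b/c]((U ⋈[h=d] S)))))) → 5

== RESULT ==
b | y | f
2 | s | 4
3 | r | 7
3 | s | 5
4 | t | 6
9 | r | 9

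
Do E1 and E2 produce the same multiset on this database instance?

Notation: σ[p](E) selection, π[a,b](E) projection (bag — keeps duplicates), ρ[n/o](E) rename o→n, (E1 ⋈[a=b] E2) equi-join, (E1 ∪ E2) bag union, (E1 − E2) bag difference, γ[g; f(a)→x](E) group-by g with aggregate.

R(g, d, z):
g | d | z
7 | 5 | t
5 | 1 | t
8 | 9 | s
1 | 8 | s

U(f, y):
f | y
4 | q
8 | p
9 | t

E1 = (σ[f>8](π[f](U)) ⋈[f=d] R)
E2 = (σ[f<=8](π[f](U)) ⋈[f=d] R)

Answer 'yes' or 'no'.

E1 stepwise |·|:
  U → 3
  π[f](U) → 3
  σ[f>8](π[f](U)) → 1
  R → 4
  (σ[f>8](π[f](U)) ⋈[f=d] R) → 1
E2 stepwise |·|:
  U → 3
  π[f](U) → 3
  σ[f<=8](π[f](U)) → 2
  R → 4
  (σ[f<=8](π[f](U)) ⋈[f=d] R) → 1

E1 result:
f | g | d | z
9 | 8 | 9 | s
E2 result:
f | g | d | z
8 | 1 | 8 | s
Witness: (9, 8, 9, 's') appears 1× in E1 but 0× in E2.

no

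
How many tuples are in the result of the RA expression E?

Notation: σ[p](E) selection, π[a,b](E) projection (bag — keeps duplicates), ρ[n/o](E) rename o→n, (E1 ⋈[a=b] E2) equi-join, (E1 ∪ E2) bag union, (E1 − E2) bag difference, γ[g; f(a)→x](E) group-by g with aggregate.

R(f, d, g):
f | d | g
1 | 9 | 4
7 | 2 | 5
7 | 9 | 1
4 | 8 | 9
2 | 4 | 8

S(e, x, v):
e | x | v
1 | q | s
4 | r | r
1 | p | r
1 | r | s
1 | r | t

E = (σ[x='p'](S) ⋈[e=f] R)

Subexpression sizes:
  S → 5
  σ[x='p'](S) → 1
  R → 5
  (σ[x='p'](S) ⋈[e=f] R) → 1

|E| = 1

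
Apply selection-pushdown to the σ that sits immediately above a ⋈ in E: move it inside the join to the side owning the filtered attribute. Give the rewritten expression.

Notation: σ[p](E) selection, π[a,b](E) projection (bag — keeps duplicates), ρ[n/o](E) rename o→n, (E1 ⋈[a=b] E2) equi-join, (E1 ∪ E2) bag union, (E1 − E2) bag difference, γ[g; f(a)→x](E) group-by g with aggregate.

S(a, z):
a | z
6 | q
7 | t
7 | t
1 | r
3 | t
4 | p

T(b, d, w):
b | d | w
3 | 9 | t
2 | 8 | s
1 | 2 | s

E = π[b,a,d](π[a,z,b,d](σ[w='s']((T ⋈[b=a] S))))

σ filters on w, owned by the left side.
E' = π[b,a,d](π[a,z,b,d]((σ[w='s'](T) ⋈[b=a] S)))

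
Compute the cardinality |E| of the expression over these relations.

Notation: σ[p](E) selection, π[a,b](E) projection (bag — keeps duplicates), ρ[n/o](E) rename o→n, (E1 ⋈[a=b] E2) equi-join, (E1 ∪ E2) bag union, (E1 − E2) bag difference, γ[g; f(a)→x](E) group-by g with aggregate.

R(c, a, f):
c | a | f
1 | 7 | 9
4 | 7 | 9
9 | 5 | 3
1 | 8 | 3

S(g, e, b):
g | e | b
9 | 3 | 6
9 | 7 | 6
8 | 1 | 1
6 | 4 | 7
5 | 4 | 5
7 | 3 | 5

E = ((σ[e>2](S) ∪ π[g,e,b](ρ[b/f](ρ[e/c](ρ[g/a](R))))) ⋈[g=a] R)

Per-node cardinality:
  S → 6
  σ[e>2](S) → 5
  R → 4
  ρ[g/a](R) → 4
  ρ[e/c](ρ[g/a](R)) → 4
  ρ[b/f](ρ[e/c](ρ[g/a](R))) → 4
  π[g,e,b](ρ[b/f](ρ[e/c](ρ[g/a](R)))) → 4
  (σ[e>2](S) ∪ π[g,e,b](ρ[b/f](ρ[e/c](ρ[g/a](R))))) → 9
  R → 4
  ((σ[e>2](S) ∪ π[g,e,b](ρ[b/f](ρ[e/c](ρ[g/a](R))))) ⋈[g=a] R) → 9

|E| = 9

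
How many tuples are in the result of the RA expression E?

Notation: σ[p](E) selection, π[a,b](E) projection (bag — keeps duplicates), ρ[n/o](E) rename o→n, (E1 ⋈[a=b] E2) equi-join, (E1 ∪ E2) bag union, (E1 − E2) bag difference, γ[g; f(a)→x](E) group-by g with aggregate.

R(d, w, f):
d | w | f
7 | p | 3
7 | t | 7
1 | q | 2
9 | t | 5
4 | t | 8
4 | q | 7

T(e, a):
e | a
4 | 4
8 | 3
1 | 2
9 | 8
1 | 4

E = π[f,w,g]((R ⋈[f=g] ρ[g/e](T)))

Subexpression sizes:
  R → 6
  T → 5
  ρ[g/e](T) → 5
  (R ⋈[f=g] ρ[g/e](T)) → 1
  π[f,w,g]((R ⋈[f=g] ρ[g/e](T))) → 1

|E| = 1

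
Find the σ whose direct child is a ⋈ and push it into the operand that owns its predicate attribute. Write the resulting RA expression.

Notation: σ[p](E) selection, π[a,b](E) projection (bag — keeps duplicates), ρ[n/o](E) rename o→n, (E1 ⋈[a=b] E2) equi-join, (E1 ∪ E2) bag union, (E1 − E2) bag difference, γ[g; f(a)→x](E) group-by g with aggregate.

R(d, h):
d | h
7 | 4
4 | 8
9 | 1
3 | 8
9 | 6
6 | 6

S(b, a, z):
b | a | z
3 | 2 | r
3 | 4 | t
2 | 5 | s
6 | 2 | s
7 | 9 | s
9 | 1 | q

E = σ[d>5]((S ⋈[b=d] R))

σ filters on d, owned by the right side.
E' = (S ⋈[b=d] σ[d>5](R))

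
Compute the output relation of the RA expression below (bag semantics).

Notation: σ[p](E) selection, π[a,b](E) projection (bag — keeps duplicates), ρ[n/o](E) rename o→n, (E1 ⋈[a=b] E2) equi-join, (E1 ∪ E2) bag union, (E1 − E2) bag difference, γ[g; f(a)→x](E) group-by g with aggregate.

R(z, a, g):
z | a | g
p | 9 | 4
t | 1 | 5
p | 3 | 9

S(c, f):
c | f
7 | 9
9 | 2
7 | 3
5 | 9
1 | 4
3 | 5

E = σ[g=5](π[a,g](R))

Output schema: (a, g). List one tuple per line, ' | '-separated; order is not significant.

Subexpression sizes:
  R → 3
  π[a,g](R) → 3
  σ[g=5](π[a,g](R)) → 1

== RESULT ==
a | g
1 | 5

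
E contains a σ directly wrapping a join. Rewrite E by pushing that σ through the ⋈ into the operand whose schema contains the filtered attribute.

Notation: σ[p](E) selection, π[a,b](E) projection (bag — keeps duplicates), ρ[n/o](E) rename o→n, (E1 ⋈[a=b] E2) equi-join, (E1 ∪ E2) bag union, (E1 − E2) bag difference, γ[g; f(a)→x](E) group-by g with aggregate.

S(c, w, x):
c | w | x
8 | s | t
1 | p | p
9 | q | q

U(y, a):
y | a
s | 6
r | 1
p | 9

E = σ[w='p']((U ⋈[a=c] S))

σ filters on w, owned by the right side.
E' = (U ⋈[a=c] σ[w='p'](S))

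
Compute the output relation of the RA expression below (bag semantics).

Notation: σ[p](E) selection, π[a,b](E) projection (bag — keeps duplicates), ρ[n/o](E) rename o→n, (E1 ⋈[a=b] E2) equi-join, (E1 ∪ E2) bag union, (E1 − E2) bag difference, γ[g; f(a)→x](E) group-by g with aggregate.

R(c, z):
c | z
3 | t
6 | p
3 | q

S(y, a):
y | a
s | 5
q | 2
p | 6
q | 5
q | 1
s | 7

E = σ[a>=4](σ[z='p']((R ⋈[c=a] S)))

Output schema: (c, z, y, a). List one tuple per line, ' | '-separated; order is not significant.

Per-node cardinality:
  R → 3
  S → 6
  (R ⋈[c=a] S) → 1
  σ[z='p']((R ⋈[c=a] S)) → 1
  σ[a>=4](σ[z='p']((R ⋈[c=a] S))) → 1

== RESULT ==
c | z | y | a
6 | p | p | 6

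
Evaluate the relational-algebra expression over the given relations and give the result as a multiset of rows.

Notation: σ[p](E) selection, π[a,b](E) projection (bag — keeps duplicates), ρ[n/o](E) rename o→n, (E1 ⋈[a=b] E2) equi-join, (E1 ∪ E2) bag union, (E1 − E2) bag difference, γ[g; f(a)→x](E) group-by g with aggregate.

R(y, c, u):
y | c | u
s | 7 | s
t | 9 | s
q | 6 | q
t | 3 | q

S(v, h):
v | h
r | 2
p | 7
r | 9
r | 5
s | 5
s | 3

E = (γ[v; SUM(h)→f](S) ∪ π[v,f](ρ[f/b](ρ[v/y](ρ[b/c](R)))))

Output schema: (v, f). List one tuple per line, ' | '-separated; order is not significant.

Subexpression sizes:
  S → 6
  γ[v; SUM(h)→f](S) → 3
  R → 4
  ρ[b/c](R) → 4
  ρ[v/y](ρ[b/c](R)) → 4
  ρ[f/b](ρ[v/y](ρ[b/c](R))) → 4
  π[v,f](ρ[f/b](ρ[v/y](ρ[b/c](R)))) → 4
  (γ[v; SUM(h)→f](S) ∪ π[v,f](ρ[f/b](ρ[v/y](ρ[b/c](R))))) → 7

== RESULT ==
v | f
p | 7
q | 6
r | 16
s | 7
s | 8
t | 3
t | 9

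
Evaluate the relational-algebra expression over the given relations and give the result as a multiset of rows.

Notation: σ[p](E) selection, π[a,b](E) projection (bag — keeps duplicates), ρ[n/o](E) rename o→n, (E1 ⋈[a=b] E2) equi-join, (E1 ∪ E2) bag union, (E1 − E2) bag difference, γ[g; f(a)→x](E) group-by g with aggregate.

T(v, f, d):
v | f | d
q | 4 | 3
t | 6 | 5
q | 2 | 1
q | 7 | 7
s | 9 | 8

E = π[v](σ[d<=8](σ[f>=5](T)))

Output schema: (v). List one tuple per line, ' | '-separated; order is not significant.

Per-node cardinality:
  T → 5
  σ[f>=5](T) → 3
  σ[d<=8](σ[f>=5](T)) → 3
  π[v](σ[d<=8](σ[f>=5](T))) → 3

== RESULT ==
v
q
s
t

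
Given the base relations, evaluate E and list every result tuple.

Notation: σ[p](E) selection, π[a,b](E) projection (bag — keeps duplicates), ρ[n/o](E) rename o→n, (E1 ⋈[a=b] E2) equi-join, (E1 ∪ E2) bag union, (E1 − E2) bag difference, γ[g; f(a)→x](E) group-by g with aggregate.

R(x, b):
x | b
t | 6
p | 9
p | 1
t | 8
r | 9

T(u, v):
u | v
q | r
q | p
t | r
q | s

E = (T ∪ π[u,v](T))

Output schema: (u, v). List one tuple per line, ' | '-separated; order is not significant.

Row counts bottom-up:
  T → 4
  T → 4
  π[u,v](T) → 4
  (T ∪ π[u,v](T)) → 8

== RESULT ==
u | v
q | p
q | p
q | r
q | r
q | s
q | s
t | r
t | r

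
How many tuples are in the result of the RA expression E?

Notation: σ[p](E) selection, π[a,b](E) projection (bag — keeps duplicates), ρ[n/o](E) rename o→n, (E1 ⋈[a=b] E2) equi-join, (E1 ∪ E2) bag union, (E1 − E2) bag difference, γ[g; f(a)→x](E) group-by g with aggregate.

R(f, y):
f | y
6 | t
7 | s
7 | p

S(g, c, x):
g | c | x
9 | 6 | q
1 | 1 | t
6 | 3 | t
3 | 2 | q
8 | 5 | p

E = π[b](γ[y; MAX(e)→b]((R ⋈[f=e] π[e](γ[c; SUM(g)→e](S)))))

Subexpression sizes:
  R → 3
  S → 5
  γ[c; SUM(g)→e](S) → 5
  π[e](γ[c; SUM(g)→e](S)) → 5
  (R ⋈[f=e] π[e](γ[c; SUM(g)→e](S))) → 1
  γ[y; MAX(e)→b]((R ⋈[f=e] π[e](γ[c; SUM(g)→e](S)))) → 1
  π[b](γ[y; MAX(e)→b]((R ⋈[f=e] π[e](γ[c; SUM(g)→e](S))))) → 1

|E| = 1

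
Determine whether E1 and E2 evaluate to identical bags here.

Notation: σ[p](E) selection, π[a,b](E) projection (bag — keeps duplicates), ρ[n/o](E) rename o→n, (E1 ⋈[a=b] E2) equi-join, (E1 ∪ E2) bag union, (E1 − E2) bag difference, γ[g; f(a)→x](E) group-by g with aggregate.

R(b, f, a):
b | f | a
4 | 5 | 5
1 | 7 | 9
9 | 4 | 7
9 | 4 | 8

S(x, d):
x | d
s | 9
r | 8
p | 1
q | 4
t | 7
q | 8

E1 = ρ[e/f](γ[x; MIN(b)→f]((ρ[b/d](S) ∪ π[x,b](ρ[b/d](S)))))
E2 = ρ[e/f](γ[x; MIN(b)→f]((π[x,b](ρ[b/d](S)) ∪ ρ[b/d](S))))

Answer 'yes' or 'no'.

E1 stepwise |·|:
  S → 6
  ρ[b/d](S) → 6
  S → 6
  ρ[b/d](S) → 6
  π[x,b](ρ[b/d](S)) → 6
  (ρ[b/d](S) ∪ π[x,b](ρ[b/d](S))) → 12
  γ[x; MIN(b)→f]((ρ[b/d](S) ∪ π[x,b](ρ[b/d](S)))) → 5
  ρ[e/f](γ[x; MIN(b)→f]((ρ[b/d](S) ∪ π[x,b](ρ[b/d](S))))) → 5
E2 stepwise |·|:
  S → 6
  ρ[b/d](S) → 6
  π[x,b](ρ[b/d](S)) → 6
  S → 6
  ρ[b/d](S) → 6
  (π[x,b](ρ[b/d](S)) ∪ ρ[b/d](S)) → 12
  γ[x; MIN(b)→f]((π[x,b](ρ[b/d](S)) ∪ ρ[b/d](S))) → 5
  ρ[e/f](γ[x; MIN(b)→f]((π[x,b](ρ[b/d](S)) ∪ ρ[b/d](S)))) → 5

E1 and E2 produce the same multiset:
x | e
p | 1
q | 4
r | 8
s | 9
t | 7

yes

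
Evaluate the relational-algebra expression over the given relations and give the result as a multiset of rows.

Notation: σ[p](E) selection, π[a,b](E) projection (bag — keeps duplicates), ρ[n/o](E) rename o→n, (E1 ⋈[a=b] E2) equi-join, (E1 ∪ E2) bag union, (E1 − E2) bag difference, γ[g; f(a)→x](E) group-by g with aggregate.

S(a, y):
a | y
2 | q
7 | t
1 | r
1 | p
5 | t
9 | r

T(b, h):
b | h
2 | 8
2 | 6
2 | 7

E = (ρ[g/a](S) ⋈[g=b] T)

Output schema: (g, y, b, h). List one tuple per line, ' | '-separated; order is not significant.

Per-node cardinality:
  S → 6
  ρ[g/a](S) → 6
  T → 3
  (ρ[g/a](S) ⋈[g=b] T) → 3

== RESULT ==
g | y | b | h
2 | q | 2 | 6
2 | q | 2 | 7
2 | q | 2 | 8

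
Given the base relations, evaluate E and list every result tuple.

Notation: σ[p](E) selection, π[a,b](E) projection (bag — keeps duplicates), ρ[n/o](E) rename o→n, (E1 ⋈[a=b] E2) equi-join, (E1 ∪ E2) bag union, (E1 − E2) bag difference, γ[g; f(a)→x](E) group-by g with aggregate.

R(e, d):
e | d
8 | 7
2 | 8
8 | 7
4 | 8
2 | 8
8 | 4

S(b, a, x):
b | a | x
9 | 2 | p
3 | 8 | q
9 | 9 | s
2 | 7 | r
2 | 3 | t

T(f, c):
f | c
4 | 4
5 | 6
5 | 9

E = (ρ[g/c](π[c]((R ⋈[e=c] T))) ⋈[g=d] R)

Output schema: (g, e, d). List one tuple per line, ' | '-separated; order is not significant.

Stepwise |·|:
  R → 6
  T → 3
  (R ⋈[e=c] T) → 1
  π[c]((R ⋈[e=c] T)) → 1
  ρ[g/c](π[c]((R ⋈[e=c] T))) → 1
  R → 6
  (ρ[g/c](π[c]((R ⋈[e=c] T))) ⋈[g=d] R) → 1

== RESULT ==
g | e | d
4 | 8 | 4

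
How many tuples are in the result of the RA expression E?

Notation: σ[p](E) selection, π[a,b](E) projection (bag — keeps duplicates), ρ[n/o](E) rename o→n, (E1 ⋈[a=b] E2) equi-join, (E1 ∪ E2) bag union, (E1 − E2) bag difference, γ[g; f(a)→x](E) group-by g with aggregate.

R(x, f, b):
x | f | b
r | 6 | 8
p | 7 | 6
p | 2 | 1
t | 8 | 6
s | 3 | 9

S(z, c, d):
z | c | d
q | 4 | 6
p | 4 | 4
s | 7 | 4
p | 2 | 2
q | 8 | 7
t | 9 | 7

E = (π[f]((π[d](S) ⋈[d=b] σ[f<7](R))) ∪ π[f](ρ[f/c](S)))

Subexpression sizes:
  S → 6
  π[d](S) → 6
  R → 5
  σ[f<7](R) → 3
  (π[d](S) ⋈[d=b] σ[f<7](R)) → 0
  π[f]((π[d](S) ⋈[d=b] σ[f<7](R))) → 0
  S → 6
  ρ[f/c](S) → 6
  π[f](ρ[f/c](S)) → 6
  (π[f]((π[d](S) ⋈[d=b] σ[f<7](R))) ∪ π[f](ρ[f/c](S))) → 6

|E| = 6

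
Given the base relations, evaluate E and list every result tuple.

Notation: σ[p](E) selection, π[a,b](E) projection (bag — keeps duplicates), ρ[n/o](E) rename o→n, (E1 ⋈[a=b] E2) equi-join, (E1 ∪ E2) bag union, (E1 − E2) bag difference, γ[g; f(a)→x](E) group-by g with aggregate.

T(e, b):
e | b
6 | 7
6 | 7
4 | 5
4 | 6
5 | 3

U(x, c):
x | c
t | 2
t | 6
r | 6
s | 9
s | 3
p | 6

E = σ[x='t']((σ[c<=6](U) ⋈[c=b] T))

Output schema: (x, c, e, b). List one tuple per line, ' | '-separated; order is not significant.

Subexpression sizes:
  U → 6
  σ[c<=6](U) → 5
  T → 5
  (σ[c<=6](U) ⋈[c=b] T) → 4
  σ[x='t']((σ[c<=6](U) ⋈[c=b] T)) → 1

== RESULT ==
x | c | e | b
t | 6 | 4 | 6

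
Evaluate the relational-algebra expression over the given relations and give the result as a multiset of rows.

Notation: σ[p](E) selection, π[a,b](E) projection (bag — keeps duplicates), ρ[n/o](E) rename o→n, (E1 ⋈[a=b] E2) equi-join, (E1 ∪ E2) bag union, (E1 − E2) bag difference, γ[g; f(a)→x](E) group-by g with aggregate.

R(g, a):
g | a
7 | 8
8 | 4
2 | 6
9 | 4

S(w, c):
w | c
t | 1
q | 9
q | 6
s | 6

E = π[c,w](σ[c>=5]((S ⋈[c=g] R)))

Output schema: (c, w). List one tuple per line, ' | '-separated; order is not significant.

Per-node cardinality:
  S → 4
  R → 4
  (S ⋈[c=g] R) → 1
  σ[c>=5]((S ⋈[c=g] R)) → 1
  π[c,w](σ[c>=5]((S ⋈[c=g] R))) → 1

== RESULT ==
c | w
9 | q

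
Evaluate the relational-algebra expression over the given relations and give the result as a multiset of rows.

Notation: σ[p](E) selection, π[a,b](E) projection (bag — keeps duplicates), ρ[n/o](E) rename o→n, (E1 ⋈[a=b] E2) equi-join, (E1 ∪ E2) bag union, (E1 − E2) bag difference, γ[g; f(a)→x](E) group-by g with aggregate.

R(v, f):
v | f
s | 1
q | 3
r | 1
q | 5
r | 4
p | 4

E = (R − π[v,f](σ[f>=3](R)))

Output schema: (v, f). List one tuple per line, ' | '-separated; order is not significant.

Subexpression sizes:
  R → 6
  R → 6
  σ[f>=3](R) → 4
  π[v,f](σ[f>=3](R)) → 4
  (R − π[v,f](σ[f>=3](R))) → 2

== RESULT ==
v | f
r | 1
s | 1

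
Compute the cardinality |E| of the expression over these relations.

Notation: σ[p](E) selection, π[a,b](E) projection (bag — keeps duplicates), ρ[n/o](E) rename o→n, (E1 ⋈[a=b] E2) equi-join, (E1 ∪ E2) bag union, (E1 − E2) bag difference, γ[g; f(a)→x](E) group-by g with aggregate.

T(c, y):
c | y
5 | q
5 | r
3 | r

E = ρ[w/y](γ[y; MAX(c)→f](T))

Row counts bottom-up:
  T → 3
  γ[y; MAX(c)→f](T) → 2
  ρ[w/y](γ[y; MAX(c)→f](T)) → 2

|E| = 2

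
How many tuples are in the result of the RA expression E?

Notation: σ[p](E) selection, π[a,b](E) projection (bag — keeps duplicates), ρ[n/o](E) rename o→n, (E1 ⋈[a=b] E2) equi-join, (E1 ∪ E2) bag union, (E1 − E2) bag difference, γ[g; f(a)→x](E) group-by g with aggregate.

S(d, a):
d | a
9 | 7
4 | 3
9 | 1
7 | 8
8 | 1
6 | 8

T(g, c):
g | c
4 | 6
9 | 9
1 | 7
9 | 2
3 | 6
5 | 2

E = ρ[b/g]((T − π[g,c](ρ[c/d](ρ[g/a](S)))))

Subexpression sizes:
  T → 6
  S → 6
  ρ[g/a](S) → 6
  ρ[c/d](ρ[g/a](S)) → 6
  π[g,c](ρ[c/d](ρ[g/a](S))) → 6
  (T − π[g,c](ρ[c/d](ρ[g/a](S)))) → 6
  ρ[b/g]((T − π[g,c](ρ[c/d](ρ[g/a](S))))) → 6

|E| = 6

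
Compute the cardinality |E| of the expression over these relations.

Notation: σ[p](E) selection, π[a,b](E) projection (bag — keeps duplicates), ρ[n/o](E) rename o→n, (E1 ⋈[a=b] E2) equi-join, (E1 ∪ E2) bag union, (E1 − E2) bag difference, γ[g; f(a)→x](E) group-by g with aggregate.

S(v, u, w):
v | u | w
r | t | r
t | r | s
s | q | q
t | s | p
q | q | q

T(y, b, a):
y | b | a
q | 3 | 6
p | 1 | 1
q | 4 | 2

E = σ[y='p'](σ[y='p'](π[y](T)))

Subexpression sizes:
  T → 3
  π[y](T) → 3
  σ[y='p'](π[y](T)) → 1
  σ[y='p'](σ[y='p'](π[y](T))) → 1

|E| = 1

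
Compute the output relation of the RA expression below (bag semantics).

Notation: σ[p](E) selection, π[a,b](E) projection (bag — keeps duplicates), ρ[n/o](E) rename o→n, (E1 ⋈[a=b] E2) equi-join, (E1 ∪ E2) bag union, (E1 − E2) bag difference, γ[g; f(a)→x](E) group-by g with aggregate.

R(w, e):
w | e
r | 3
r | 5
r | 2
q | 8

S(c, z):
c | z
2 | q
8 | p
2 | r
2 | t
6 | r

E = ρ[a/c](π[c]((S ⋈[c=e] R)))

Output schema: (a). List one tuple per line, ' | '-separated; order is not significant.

Per-node cardinality:
  S → 5
  R → 4
  (S ⋈[c=e] R) → 4
  π[c]((S ⋈[c=e] R)) → 4
  ρ[a/c](π[c]((S ⋈[c=e] R))) → 4

== RESULT ==
a
2
2
2
8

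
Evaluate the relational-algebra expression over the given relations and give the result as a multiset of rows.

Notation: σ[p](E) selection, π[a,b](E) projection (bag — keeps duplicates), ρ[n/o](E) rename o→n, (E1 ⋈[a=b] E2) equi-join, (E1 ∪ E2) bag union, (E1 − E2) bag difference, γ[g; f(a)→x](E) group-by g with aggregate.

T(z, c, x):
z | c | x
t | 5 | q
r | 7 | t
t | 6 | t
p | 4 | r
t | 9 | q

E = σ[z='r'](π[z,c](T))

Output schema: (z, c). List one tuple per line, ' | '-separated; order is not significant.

Row counts bottom-up:
  T → 5
  π[z,c](T) → 5
  σ[z='r'](π[z,c](T)) → 1

== RESULT ==
z | c
r | 7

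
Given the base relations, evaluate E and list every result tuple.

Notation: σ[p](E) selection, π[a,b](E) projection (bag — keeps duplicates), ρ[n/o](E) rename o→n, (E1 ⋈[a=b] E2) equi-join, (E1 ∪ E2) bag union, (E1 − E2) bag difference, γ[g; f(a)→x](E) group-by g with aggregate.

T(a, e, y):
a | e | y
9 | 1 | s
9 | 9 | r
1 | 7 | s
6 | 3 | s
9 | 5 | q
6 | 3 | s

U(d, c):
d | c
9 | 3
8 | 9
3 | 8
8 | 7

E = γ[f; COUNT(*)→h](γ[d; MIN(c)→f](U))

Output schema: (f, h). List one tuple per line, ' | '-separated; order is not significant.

Stepwise |·|:
  U → 4
  γ[d; MIN(c)→f](U) → 3
  γ[f; COUNT(*)→h](γ[d; MIN(c)→f](U)) → 3

== RESULT ==
f | h
3 | 1
7 | 1
8 | 1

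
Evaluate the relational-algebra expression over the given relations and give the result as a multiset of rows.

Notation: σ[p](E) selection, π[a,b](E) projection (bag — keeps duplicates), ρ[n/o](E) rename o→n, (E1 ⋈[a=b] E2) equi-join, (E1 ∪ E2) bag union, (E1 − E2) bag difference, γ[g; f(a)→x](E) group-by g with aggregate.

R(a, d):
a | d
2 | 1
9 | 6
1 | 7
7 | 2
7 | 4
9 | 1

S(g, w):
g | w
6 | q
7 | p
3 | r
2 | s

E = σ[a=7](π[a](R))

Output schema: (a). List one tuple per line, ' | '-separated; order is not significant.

Subexpression sizes:
  R → 6
  π[a](R) → 6
  σ[a=7](π[a](R)) → 2

== RESULT ==
a
7
7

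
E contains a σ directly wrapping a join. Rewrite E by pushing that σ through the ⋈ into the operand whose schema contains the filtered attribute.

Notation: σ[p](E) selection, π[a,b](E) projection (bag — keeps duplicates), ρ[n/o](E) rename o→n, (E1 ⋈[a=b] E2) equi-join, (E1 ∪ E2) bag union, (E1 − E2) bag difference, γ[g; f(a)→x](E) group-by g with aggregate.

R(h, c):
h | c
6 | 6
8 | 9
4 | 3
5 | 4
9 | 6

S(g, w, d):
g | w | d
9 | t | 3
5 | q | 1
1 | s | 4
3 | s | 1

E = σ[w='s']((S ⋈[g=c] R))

σ filters on w, owned by the left side.
E' = (σ[w='s'](S) ⋈[g=c] R)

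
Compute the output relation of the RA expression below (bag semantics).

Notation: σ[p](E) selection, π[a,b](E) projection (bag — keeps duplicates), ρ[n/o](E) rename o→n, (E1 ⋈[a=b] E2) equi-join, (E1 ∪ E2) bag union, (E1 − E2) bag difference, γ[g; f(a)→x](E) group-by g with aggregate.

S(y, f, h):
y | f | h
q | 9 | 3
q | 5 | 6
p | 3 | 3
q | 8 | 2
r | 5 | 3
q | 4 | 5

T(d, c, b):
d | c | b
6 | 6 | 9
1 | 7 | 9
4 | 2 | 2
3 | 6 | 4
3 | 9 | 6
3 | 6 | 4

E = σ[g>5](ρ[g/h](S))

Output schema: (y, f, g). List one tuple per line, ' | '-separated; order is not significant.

Stepwise |·|:
  S → 6
  ρ[g/h](S) → 6
  σ[g>5](ρ[g/h](S)) → 1

== RESULT ==
y | f | g
q | 5 | 6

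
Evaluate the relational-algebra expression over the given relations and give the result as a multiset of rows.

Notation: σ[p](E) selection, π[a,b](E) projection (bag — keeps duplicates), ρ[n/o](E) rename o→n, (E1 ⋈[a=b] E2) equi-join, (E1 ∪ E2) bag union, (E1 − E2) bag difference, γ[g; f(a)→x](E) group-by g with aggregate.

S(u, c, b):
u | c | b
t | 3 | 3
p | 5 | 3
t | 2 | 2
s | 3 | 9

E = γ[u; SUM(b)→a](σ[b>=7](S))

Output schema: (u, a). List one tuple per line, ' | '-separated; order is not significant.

Subexpression sizes:
  S → 4
  σ[b>=7](S) → 1
  γ[u; SUM(b)→a](σ[b>=7](S)) → 1

== RESULT ==
u | a
s | 9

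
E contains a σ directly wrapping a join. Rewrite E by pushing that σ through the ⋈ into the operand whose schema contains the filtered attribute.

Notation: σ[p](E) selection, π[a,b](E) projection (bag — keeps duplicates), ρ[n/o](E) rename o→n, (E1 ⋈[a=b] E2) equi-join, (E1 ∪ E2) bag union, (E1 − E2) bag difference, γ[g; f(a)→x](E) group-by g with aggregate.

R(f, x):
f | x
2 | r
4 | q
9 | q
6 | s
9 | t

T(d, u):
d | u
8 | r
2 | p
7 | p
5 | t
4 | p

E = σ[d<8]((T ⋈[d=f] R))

σ filters on d, owned by the left side.
E' = (σ[d<8](T) ⋈[d=f] R)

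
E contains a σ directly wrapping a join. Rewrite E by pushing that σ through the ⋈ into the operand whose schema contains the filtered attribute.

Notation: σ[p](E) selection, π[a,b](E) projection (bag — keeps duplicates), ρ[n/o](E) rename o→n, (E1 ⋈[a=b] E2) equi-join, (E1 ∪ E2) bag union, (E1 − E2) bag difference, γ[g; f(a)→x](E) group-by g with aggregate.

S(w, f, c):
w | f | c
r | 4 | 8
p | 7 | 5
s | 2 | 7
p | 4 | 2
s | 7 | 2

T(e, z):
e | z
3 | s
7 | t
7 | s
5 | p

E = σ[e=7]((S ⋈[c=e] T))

σ filters on e, owned by the right side.
E' = (S ⋈[c=e] σ[e=7](T))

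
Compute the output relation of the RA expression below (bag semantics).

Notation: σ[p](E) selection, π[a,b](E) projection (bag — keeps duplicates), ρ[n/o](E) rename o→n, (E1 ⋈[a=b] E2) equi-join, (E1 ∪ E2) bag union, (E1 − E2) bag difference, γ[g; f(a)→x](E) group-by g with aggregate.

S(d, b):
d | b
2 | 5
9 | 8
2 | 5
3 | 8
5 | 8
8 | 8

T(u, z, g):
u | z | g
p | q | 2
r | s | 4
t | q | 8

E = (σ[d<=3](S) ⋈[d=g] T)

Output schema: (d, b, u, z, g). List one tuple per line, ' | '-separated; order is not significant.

Row counts bottom-up:
  S → 6
  σ[d<=3](S) → 3
  T → 3
  (σ[d<=3](S) ⋈[d=g] T) → 2

== RESULT ==
d | b | u | z | g
2 | 5 | p | q | 2
2 | 5 | p | q | 2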